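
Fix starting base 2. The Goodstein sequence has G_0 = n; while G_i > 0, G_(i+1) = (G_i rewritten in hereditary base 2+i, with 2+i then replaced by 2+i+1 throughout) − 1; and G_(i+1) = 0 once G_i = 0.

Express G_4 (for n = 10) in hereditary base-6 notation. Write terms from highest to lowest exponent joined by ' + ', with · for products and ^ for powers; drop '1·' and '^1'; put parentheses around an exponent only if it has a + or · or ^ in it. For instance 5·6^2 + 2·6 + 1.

base 2: 10 = 2^(2 + 1) + 2; at 3: 3^(3 + 1) + 3 = 84; next = 83
base 3: 83 = 3^(3 + 1) + 2; at 4: 4^(4 + 1) + 2 = 1026; next = 1025
base 4: 1025 = 4^(4 + 1) + 1; at 5: 5^(5 + 1) + 1 = 15626; next = 15625
base 5: 15625 = 5^(5 + 1); at 6: 6^(6 + 1) = 279936; next = 279935
base 6: 279935 = 5·6^6 + 5·6^5 + 5·6^4 + 5·6^3 + 5·6^2 + 5·6 + 5; at 7: 5·7^7 + 5·7^5 + 5·7^4 + 5·7^3 + 5·7^2 + 5·7 + 5 = 4215755; next = 4215754

5·6^6 + 5·6^5 + 5·6^4 + 5·6^3 + 5·6^2 + 5·6 + 5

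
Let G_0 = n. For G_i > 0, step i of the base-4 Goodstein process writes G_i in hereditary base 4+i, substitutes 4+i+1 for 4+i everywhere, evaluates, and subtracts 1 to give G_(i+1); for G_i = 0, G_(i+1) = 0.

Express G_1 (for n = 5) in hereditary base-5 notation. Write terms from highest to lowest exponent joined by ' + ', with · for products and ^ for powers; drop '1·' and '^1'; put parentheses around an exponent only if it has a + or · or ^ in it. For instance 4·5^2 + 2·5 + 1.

5

[0] 5 ≡ 4 + 1 (base 4). Lift 5: 6. −1: 5.
[1] 5 ≡ 5 (base 5). Lift 6: 6. −1: 5.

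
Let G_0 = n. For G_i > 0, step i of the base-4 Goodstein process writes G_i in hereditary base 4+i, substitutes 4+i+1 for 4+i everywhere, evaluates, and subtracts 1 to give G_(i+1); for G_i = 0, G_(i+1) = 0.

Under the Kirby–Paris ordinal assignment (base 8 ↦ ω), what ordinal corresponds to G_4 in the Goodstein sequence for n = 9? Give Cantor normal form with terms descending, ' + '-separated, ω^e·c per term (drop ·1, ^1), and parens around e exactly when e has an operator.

[0] 9 ≡ 2·4 + 1 (base 4). Lift 5: 11. −1: 10.
[1] 10 ≡ 2·5 (base 5). Lift 6: 12. −1: 11.
[2] 11 ≡ 6 + 5 (base 6). Lift 7: 12. −1: 11.
[3] 11 ≡ 7 + 4 (base 7). Lift 8: 12. −1: 11.
[4] 11 ≡ 8 + 3 (base 8). Lift 9: 12. −1: 11.

ω + 3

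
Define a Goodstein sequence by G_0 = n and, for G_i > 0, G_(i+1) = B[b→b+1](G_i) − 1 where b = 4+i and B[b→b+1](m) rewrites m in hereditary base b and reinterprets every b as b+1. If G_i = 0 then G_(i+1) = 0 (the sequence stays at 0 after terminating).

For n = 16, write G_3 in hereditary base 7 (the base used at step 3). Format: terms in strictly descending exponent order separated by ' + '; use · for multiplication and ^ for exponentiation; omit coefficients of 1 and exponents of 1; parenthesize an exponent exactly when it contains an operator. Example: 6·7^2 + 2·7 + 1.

i=0: 16 = 4^2 (b=4); 4→5: 5^2 = 25; 25−1 = 24
i=1: 24 = 4·5 + 4 (b=5); 5→6: 4·6 + 4 = 28; 28−1 = 27
i=2: 27 = 4·6 + 3 (b=6); 6→7: 4·7 + 3 = 31; 31−1 = 30
i=3: 30 = 4·7 + 2 (b=7); 7→8: 4·8 + 2 = 34; 34−1 = 33

4·7 + 2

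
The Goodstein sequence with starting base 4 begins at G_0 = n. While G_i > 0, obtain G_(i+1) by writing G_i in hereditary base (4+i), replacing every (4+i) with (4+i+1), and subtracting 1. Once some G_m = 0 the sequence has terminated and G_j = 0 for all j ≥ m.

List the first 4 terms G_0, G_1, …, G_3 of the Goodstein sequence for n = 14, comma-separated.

14, 16, 18, 20

G_0 = 14. HB_4(14) = 3·4 + 2. Bump = 17. G_1 = 16.
G_1 = 16. HB_5(16) = 3·5 + 1. Bump = 19. G_2 = 18.
G_2 = 18. HB_6(18) = 3·6. Bump = 21. G_3 = 20.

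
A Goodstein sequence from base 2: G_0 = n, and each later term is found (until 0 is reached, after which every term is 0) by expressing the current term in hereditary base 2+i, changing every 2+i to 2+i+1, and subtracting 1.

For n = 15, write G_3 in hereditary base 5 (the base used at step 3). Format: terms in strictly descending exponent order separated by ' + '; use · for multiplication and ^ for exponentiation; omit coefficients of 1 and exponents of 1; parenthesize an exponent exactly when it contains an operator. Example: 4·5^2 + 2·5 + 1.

G_0 = 15. HB_2(15) = 2^(2 + 1) + 2^2 + 2 + 1. Bump = 112. G_1 = 111.
G_1 = 111. HB_3(111) = 3^(3 + 1) + 3^3 + 3. Bump = 1284. G_2 = 1283.
G_2 = 1283. HB_4(1283) = 4^(4 + 1) + 4^4 + 3. Bump = 18753. G_3 = 18752.
G_3 = 18752. HB_5(18752) = 5^(5 + 1) + 5^5 + 2. Bump = 326594. G_4 = 326593.

5^(5 + 1) + 5^5 + 2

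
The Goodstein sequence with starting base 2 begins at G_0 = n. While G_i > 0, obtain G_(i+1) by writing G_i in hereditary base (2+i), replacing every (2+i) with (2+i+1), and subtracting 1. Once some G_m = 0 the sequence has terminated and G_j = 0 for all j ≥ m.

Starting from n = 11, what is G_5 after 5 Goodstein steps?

5764801

step 0: 11 = 2^(2 + 1) + 2 + 1; sub 3 for 2: 3^(3 + 1) + 3 + 1; = 85; G_1 = 85−1 = 84
step 1: 84 = 3^(3 + 1) + 3; sub 4 for 3: 4^(4 + 1) + 4; = 1028; G_2 = 1028−1 = 1027
step 2: 1027 = 4^(4 + 1) + 3; sub 5 for 4: 5^(5 + 1) + 3; = 15628; G_3 = 15628−1 = 15627
step 3: 15627 = 5^(5 + 1) + 2; sub 6 for 5: 6^(6 + 1) + 2; = 279938; G_4 = 279938−1 = 279937
step 4: 279937 = 6^(6 + 1) + 1; sub 7 for 6: 7^(7 + 1) + 1; = 5764802; G_5 = 5764802−1 = 5764801
step 5: 5764801 = 7^(7 + 1); sub 8 for 7: 8^(8 + 1); = 134217728; G_6 = 134217728−1 = 134217727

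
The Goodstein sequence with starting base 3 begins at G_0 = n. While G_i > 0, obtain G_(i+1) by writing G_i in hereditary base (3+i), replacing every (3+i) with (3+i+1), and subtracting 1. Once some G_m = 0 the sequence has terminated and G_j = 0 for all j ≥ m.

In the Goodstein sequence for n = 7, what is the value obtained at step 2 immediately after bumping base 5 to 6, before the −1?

10

step 0: 7 = 2·3 + 1; sub 4 for 3: 2·4 + 1; = 9; G_1 = 9−1 = 8
step 1: 8 = 2·4; sub 5 for 4: 2·5; = 10; G_2 = 10−1 = 9
step 2: 9 = 5 + 4; sub 6 for 5: 6 + 4; = 10; G_3 = 10−1 = 9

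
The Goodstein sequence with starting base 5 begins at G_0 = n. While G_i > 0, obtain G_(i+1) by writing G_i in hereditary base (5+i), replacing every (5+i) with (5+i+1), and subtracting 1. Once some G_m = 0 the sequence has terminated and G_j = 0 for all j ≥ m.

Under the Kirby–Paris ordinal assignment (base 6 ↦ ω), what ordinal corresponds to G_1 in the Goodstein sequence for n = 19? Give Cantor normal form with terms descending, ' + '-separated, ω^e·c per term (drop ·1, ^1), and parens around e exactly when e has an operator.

i=0: 19 = 3·5 + 4 (b=5); 5→6: 3·6 + 4 = 22; 22−1 = 21
i=1: 21 = 3·6 + 3 (b=6); 6→7: 3·7 + 3 = 24; 24−1 = 23

ω·3 + 3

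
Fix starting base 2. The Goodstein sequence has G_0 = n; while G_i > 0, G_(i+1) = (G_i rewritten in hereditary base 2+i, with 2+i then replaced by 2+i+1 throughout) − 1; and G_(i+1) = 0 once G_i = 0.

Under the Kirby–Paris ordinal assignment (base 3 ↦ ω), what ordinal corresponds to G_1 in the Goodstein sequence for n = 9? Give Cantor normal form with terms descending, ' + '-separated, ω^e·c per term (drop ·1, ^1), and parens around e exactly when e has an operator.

ω^(ω + 1)

i=0: 9 = 2^(2 + 1) + 1 (b=2); 2→3: 3^(3 + 1) + 1 = 82; 82−1 = 81
i=1: 81 = 3^(3 + 1) (b=3); 3→4: 4^(4 + 1) = 1024; 1024−1 = 1023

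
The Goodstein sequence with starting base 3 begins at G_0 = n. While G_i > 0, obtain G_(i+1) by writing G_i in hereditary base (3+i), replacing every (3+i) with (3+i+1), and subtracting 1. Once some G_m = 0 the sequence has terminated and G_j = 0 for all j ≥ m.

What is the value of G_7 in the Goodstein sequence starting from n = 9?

25

G_0=9  [base 3] 3^2  →[3↦4]→  4^2 = 16  −1 ⇒ G_1=15
G_1=15  [base 4] 3·4 + 3  →[4↦5]→  3·5 + 3 = 18  −1 ⇒ G_2=17
G_2=17  [base 5] 3·5 + 2  →[5↦6]→  3·6 + 2 = 20  −1 ⇒ G_3=19
G_3=19  [base 6] 3·6 + 1  →[6↦7]→  3·7 + 1 = 22  −1 ⇒ G_4=21
G_4=21  [base 7] 3·7  →[7↦8]→  3·8 = 24  −1 ⇒ G_5=23
G_5=23  [base 8] 2·8 + 7  →[8↦9]→  2·9 + 7 = 25  −1 ⇒ G_6=24
G_6=24  [base 9] 2·9 + 6  →[9↦10]→  2·10 + 6 = 26  −1 ⇒ G_7=25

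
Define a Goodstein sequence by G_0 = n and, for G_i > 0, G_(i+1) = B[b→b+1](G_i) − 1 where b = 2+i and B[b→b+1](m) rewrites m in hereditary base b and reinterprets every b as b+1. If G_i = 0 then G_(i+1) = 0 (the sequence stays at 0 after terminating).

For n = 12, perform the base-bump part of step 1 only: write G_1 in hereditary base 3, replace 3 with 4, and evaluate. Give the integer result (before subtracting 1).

1066

G_0=12  [base 2] 2^(2 + 1) + 2^2  →[2↦3]→  3^(3 + 1) + 3^3 = 108  −1 ⇒ G_1=107
G_1=107  [base 3] 3^(3 + 1) + 2·3^2 + 2·3 + 2  →[3↦4]→  4^(4 + 1) + 2·4^2 + 2·4 + 2 = 1066  −1 ⇒ G_2=1065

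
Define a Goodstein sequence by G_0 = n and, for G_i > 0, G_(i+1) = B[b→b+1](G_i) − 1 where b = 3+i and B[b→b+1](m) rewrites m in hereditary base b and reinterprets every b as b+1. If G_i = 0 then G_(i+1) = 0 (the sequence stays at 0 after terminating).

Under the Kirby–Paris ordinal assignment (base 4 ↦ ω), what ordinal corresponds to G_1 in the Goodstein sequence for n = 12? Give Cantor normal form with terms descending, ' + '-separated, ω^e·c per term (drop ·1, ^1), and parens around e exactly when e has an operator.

[0] 12 ≡ 3^2 + 3 (base 3). Lift 4: 20. −1: 19.
[1] 19 ≡ 4^2 + 3 (base 4). Lift 5: 28. −1: 27.

ω^2 + 3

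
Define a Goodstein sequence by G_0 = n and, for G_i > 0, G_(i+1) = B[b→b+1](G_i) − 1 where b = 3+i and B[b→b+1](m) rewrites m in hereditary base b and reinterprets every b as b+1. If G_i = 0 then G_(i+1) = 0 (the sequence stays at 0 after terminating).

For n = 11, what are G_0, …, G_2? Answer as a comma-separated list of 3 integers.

11, 17, 25

G_0 = 11. HB_3(11) = 3^2 + 2. Bump = 18. G_1 = 17.
G_1 = 17. HB_4(17) = 4^2 + 1. Bump = 26. G_2 = 25.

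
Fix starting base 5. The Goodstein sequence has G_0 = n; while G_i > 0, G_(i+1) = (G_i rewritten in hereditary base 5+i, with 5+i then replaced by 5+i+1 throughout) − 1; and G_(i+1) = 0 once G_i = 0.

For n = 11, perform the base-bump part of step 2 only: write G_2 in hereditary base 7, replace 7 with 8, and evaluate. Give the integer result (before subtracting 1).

14

[0] 11 ≡ 2·5 + 1 (base 5). Lift 6: 13. −1: 12.
[1] 12 ≡ 2·6 (base 6). Lift 7: 14. −1: 13.
[2] 13 ≡ 7 + 6 (base 7). Lift 8: 14. −1: 13.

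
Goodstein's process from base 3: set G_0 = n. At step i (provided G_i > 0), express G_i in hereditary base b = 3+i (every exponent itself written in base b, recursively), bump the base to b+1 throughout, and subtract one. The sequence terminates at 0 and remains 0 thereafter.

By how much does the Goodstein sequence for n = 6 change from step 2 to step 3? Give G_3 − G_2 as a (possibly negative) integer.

0

base 3: 6 = 2·3; at 4: 2·4 = 8; next = 7
base 4: 7 = 4 + 3; at 5: 5 + 3 = 8; next = 7
base 5: 7 = 5 + 2; at 6: 6 + 2 = 8; next = 7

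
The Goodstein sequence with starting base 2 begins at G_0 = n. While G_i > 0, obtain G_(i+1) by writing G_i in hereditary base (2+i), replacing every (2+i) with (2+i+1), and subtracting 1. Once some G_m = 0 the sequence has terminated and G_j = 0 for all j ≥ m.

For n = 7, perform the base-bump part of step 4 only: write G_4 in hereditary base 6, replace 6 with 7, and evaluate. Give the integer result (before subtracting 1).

(0) 7|_2 = 2^2 + 2 + 1 ↦ 3^3 + 3 + 1|_3 = 31 ⇒ 30
(1) 30|_3 = 3^3 + 3 ↦ 4^4 + 4|_4 = 260 ⇒ 259
(2) 259|_4 = 4^4 + 3 ↦ 5^5 + 3|_5 = 3128 ⇒ 3127
(3) 3127|_5 = 5^5 + 2 ↦ 6^6 + 2|_6 = 46658 ⇒ 46657
(4) 46657|_6 = 6^6 + 1 ↦ 7^7 + 1|_7 = 823544 ⇒ 823543

823544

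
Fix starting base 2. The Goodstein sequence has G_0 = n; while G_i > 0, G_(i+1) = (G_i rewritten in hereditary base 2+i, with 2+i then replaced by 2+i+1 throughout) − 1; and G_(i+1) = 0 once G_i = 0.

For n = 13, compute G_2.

1279

13 —HB2→ 2^(2 + 1) + 2^2 + 1 —bump→ 3^(3 + 1) + 3^3 + 1 = 109 —(−1)→ 108
108 —HB3→ 3^(3 + 1) + 3^3 —bump→ 4^(4 + 1) + 4^4 = 1280 —(−1)→ 1279
1279 —HB4→ 4^(4 + 1) + 3·4^3 + 3·4^2 + 3·4 + 3 —bump→ 5^(5 + 1) + 3·5^3 + 3·5^2 + 3·5 + 3 = 16093 —(−1)→ 16092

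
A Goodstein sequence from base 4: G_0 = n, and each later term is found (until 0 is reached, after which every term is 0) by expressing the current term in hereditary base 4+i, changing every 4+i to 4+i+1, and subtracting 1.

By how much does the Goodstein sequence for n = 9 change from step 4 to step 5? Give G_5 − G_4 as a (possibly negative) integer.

0

base 4: 9 = 2·4 + 1; at 5: 2·5 + 1 = 11; next = 10
base 5: 10 = 2·5; at 6: 2·6 = 12; next = 11
base 6: 11 = 6 + 5; at 7: 7 + 5 = 12; next = 11
base 7: 11 = 7 + 4; at 8: 8 + 4 = 12; next = 11
base 8: 11 = 8 + 3; at 9: 9 + 3 = 12; next = 11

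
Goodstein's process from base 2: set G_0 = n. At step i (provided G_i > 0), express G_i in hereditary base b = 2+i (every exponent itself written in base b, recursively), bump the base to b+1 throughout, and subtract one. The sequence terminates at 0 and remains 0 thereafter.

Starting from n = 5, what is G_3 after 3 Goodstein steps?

(0) 5|_2 = 2^2 + 1 ↦ 3^3 + 1|_3 = 28 ⇒ 27
(1) 27|_3 = 3^3 ↦ 4^4|_4 = 256 ⇒ 255
(2) 255|_4 = 3·4^3 + 3·4^2 + 3·4 + 3 ↦ 3·5^3 + 3·5^2 + 3·5 + 3|_5 = 468 ⇒ 467
(3) 467|_5 = 3·5^3 + 3·5^2 + 3·5 + 2 ↦ 3·6^3 + 3·6^2 + 3·6 + 2|_6 = 776 ⇒ 775

467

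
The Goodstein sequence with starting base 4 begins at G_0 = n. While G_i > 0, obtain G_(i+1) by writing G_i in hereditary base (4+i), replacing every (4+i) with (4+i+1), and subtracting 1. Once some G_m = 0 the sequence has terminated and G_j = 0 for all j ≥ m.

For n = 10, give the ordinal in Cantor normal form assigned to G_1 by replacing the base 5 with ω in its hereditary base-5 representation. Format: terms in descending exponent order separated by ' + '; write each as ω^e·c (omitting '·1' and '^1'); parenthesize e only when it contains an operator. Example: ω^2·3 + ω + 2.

[0] 10 ≡ 2·4 + 2 (base 4). Lift 5: 12. −1: 11.
[1] 11 ≡ 2·5 + 1 (base 5). Lift 6: 13. −1: 12.

ω·2 + 1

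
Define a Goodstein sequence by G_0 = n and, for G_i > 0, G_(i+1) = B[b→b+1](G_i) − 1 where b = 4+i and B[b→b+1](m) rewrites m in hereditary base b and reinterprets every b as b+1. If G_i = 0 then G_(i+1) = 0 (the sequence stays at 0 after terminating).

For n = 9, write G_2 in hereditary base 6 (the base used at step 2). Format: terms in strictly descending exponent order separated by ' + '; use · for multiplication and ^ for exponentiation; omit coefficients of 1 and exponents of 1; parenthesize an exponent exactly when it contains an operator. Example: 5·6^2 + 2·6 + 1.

9 —HB4→ 2·4 + 1 —bump→ 2·5 + 1 = 11 —(−1)→ 10
10 —HB5→ 2·5 —bump→ 2·6 = 12 —(−1)→ 11
11 —HB6→ 6 + 5 —bump→ 7 + 5 = 12 —(−1)→ 11

6 + 5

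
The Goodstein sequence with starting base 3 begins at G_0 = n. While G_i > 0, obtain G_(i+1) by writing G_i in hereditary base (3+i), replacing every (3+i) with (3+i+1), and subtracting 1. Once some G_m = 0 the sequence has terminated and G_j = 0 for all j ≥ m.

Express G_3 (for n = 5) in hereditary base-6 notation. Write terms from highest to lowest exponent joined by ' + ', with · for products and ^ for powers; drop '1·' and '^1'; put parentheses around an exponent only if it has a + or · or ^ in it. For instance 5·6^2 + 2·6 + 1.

G_0=5  [base 3] 3 + 2  →[3↦4]→  4 + 2 = 6  −1 ⇒ G_1=5
G_1=5  [base 4] 4 + 1  →[4↦5]→  5 + 1 = 6  −1 ⇒ G_2=5
G_2=5  [base 5] 5  →[5↦6]→  6 = 6  −1 ⇒ G_3=5
G_3=5  [base 6] 5  →[6↦7]→  5 = 5  −1 ⇒ G_4=4

5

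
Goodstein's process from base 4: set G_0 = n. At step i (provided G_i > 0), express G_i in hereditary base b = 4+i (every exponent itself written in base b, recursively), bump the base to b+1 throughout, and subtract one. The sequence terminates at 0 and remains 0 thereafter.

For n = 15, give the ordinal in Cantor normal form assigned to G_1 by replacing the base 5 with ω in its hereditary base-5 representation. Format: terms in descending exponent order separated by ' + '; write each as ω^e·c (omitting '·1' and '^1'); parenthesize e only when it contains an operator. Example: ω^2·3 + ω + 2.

G_0=15  [base 4] 3·4 + 3  →[4↦5]→  3·5 + 3 = 18  −1 ⇒ G_1=17
G_1=17  [base 5] 3·5 + 2  →[5↦6]→  3·6 + 2 = 20  −1 ⇒ G_2=19

ω·3 + 2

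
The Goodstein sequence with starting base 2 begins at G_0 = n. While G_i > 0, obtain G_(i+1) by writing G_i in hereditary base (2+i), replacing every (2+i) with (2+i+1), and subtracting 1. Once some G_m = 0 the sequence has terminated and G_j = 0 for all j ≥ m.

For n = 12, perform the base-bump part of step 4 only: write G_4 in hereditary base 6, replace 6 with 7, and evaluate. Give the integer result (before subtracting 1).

G_0=12  [base 2] 2^(2 + 1) + 2^2  →[2↦3]→  3^(3 + 1) + 3^3 = 108  −1 ⇒ G_1=107
G_1=107  [base 3] 3^(3 + 1) + 2·3^2 + 2·3 + 2  →[3↦4]→  4^(4 + 1) + 2·4^2 + 2·4 + 2 = 1066  −1 ⇒ G_2=1065
G_2=1065  [base 4] 4^(4 + 1) + 2·4^2 + 2·4 + 1  →[4↦5]→  5^(5 + 1) + 2·5^2 + 2·5 + 1 = 15686  −1 ⇒ G_3=15685
G_3=15685  [base 5] 5^(5 + 1) + 2·5^2 + 2·5  →[5↦6]→  6^(6 + 1) + 2·6^2 + 2·6 = 280020  −1 ⇒ G_4=280019

5764911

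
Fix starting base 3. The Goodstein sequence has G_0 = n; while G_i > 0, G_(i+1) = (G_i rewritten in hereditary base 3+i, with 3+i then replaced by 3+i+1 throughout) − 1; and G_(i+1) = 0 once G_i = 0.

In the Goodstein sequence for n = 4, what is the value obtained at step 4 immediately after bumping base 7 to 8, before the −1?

2

i=0: 4 = 3 + 1 (b=3); 3→4: 4 + 1 = 5; 5−1 = 4
i=1: 4 = 4 (b=4); 4→5: 5 = 5; 5−1 = 4
i=2: 4 = 4 (b=5); 5→6: 4 = 4; 4−1 = 3
i=3: 3 = 3 (b=6); 6→7: 3 = 3; 3−1 = 2
i=4: 2 = 2 (b=7); 7→8: 2 = 2; 2−1 = 1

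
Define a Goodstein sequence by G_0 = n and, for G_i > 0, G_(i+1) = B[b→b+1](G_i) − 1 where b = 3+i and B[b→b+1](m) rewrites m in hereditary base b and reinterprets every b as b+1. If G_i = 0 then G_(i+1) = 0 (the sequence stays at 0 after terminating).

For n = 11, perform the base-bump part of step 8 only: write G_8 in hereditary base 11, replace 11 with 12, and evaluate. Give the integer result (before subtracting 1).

60

G_0=11  [base 3] 3^2 + 2  →[3↦4]→  4^2 + 2 = 18  −1 ⇒ G_1=17
G_1=17  [base 4] 4^2 + 1  →[4↦5]→  5^2 + 1 = 26  −1 ⇒ G_2=25
G_2=25  [base 5] 5^2  →[5↦6]→  6^2 = 36  −1 ⇒ G_3=35
G_3=35  [base 6] 5·6 + 5  →[6↦7]→  5·7 + 5 = 40  −1 ⇒ G_4=39
G_4=39  [base 7] 5·7 + 4  →[7↦8]→  5·8 + 4 = 44  −1 ⇒ G_5=43
G_5=43  [base 8] 5·8 + 3  →[8↦9]→  5·9 + 3 = 48  −1 ⇒ G_6=47
G_6=47  [base 9] 5·9 + 2  →[9↦10]→  5·10 + 2 = 52  −1 ⇒ G_7=51
G_7=51  [base 10] 5·10 + 1  →[10↦11]→  5·11 + 1 = 56  −1 ⇒ G_8=55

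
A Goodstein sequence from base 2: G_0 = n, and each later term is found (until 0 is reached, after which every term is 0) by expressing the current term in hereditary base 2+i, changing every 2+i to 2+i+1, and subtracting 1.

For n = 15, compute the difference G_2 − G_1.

1172

(0) 15|_2 = 2^(2 + 1) + 2^2 + 2 + 1 ↦ 3^(3 + 1) + 3^3 + 3 + 1|_3 = 112 ⇒ 111
(1) 111|_3 = 3^(3 + 1) + 3^3 + 3 ↦ 4^(4 + 1) + 4^4 + 4|_4 = 1284 ⇒ 1283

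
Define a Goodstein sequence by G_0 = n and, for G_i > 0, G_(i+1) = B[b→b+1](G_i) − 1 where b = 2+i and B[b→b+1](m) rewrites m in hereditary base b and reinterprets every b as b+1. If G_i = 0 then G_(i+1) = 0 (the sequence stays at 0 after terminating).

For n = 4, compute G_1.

G_0 = 4. HB_2(4) = 2^2. Bump = 27. G_1 = 26.
G_1 = 26. HB_3(26) = 2·3^2 + 2·3 + 2. Bump = 42. G_2 = 41.

26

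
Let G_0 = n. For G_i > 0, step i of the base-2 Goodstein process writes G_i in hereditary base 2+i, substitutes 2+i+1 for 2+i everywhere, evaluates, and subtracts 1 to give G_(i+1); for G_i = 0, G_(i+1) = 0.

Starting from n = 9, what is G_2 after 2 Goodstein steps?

[0] 9 ≡ 2^(2 + 1) + 1 (base 2). Lift 3: 82. −1: 81.
[1] 81 ≡ 3^(3 + 1) (base 3). Lift 4: 1024. −1: 1023.

1023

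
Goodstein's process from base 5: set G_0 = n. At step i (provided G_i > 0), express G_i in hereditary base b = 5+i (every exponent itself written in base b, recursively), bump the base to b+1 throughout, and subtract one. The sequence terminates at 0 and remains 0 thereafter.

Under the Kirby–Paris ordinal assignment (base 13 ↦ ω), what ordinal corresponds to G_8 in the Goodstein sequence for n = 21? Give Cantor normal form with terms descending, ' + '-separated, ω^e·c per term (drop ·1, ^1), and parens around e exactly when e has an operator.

step 0: 21 = 4·5 + 1; sub 6 for 5: 4·6 + 1; = 25; G_1 = 25−1 = 24
step 1: 24 = 4·6; sub 7 for 6: 4·7; = 28; G_2 = 28−1 = 27
step 2: 27 = 3·7 + 6; sub 8 for 7: 3·8 + 6; = 30; G_3 = 30−1 = 29
step 3: 29 = 3·8 + 5; sub 9 for 8: 3·9 + 5; = 32; G_4 = 32−1 = 31
step 4: 31 = 3·9 + 4; sub 10 for 9: 3·10 + 4; = 34; G_5 = 34−1 = 33
step 5: 33 = 3·10 + 3; sub 11 for 10: 3·11 + 3; = 36; G_6 = 36−1 = 35
step 6: 35 = 3·11 + 2; sub 12 for 11: 3·12 + 2; = 38; G_7 = 38−1 = 37
step 7: 37 = 3·12 + 1; sub 13 for 12: 3·13 + 1; = 40; G_8 = 40−1 = 39

ω·3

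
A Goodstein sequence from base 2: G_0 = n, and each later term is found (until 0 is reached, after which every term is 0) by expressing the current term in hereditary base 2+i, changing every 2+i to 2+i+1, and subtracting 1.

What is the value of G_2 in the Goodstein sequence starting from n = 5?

(0) 5|_2 = 2^2 + 1 ↦ 3^3 + 1|_3 = 28 ⇒ 27
(1) 27|_3 = 3^3 ↦ 4^4|_4 = 256 ⇒ 255
(2) 255|_4 = 3·4^3 + 3·4^2 + 3·4 + 3 ↦ 3·5^3 + 3·5^2 + 3·5 + 3|_5 = 468 ⇒ 467

255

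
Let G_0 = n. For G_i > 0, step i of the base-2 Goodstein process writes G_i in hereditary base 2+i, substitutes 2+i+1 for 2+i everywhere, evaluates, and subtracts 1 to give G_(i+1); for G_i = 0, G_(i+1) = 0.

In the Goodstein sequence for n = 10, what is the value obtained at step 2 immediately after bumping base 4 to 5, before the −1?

(0) 10|_2 = 2^(2 + 1) + 2 ↦ 3^(3 + 1) + 3|_3 = 84 ⇒ 83
(1) 83|_3 = 3^(3 + 1) + 2 ↦ 4^(4 + 1) + 2|_4 = 1026 ⇒ 1025
(2) 1025|_4 = 4^(4 + 1) + 1 ↦ 5^(5 + 1) + 1|_5 = 15626 ⇒ 15625

15626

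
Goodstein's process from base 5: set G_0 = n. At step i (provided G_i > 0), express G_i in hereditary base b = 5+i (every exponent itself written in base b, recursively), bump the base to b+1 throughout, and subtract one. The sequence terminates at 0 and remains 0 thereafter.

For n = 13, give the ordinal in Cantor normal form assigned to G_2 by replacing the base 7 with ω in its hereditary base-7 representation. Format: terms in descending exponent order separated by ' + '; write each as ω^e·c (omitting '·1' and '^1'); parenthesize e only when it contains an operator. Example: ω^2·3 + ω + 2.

ω·2 + 1

i=0: 13 = 2·5 + 3 (b=5); 5→6: 2·6 + 3 = 15; 15−1 = 14
i=1: 14 = 2·6 + 2 (b=6); 6→7: 2·7 + 2 = 16; 16−1 = 15
i=2: 15 = 2·7 + 1 (b=7); 7→8: 2·8 + 1 = 17; 17−1 = 16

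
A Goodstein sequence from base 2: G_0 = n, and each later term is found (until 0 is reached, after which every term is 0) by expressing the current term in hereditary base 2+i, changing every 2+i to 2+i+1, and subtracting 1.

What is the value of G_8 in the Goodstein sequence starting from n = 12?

i=0: 12 = 2^(2 + 1) + 2^2 (b=2); 2→3: 3^(3 + 1) + 3^3 = 108; 108−1 = 107
i=1: 107 = 3^(3 + 1) + 2·3^2 + 2·3 + 2 (b=3); 3→4: 4^(4 + 1) + 2·4^2 + 2·4 + 2 = 1066; 1066−1 = 1065
i=2: 1065 = 4^(4 + 1) + 2·4^2 + 2·4 + 1 (b=4); 4→5: 5^(5 + 1) + 2·5^2 + 2·5 + 1 = 15686; 15686−1 = 15685
i=3: 15685 = 5^(5 + 1) + 2·5^2 + 2·5 (b=5); 5→6: 6^(6 + 1) + 2·6^2 + 2·6 = 280020; 280020−1 = 280019
i=4: 280019 = 6^(6 + 1) + 2·6^2 + 6 + 5 (b=6); 6→7: 7^(7 + 1) + 2·7^2 + 7 + 5 = 5764911; 5764911−1 = 5764910
i=5: 5764910 = 7^(7 + 1) + 2·7^2 + 7 + 4 (b=7); 7→8: 8^(8 + 1) + 2·8^2 + 8 + 4 = 134217868; 134217868−1 = 134217867
i=6: 134217867 = 8^(8 + 1) + 2·8^2 + 8 + 3 (b=8); 8→9: 9^(9 + 1) + 2·9^2 + 9 + 3 = 3486784575; 3486784575−1 = 3486784574
i=7: 3486784574 = 9^(9 + 1) + 2·9^2 + 9 + 2 (b=9); 9→10: 10^(10 + 1) + 2·10^2 + 10 + 2 = 100000000212; 100000000212−1 = 100000000211

100000000211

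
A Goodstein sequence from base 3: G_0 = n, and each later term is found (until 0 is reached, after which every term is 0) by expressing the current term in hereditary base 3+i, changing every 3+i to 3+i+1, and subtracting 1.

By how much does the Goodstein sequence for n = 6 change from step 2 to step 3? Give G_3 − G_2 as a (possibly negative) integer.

base 3: 6 = 2·3; at 4: 2·4 = 8; next = 7
base 4: 7 = 4 + 3; at 5: 5 + 3 = 8; next = 7
base 5: 7 = 5 + 2; at 6: 6 + 2 = 8; next = 7

0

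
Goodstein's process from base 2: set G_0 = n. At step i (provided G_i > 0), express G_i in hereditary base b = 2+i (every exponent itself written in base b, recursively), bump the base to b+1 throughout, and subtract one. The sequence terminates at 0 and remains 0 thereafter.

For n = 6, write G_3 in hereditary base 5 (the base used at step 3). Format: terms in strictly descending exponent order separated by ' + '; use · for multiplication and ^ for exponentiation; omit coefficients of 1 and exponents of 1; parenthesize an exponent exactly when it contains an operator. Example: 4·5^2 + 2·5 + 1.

step 0: 6 = 2^2 + 2; sub 3 for 2: 3^3 + 3; = 30; G_1 = 30−1 = 29
step 1: 29 = 3^3 + 2; sub 4 for 3: 4^4 + 2; = 258; G_2 = 258−1 = 257
step 2: 257 = 4^4 + 1; sub 5 for 4: 5^5 + 1; = 3126; G_3 = 3126−1 = 3125
step 3: 3125 = 5^5; sub 6 for 5: 6^6; = 46656; G_4 = 46656−1 = 46655

5^5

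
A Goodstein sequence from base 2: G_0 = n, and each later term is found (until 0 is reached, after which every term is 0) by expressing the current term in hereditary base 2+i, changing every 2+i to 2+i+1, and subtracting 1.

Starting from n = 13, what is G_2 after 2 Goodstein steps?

[0] 13 ≡ 2^(2 + 1) + 2^2 + 1 (base 2). Lift 3: 109. −1: 108.
[1] 108 ≡ 3^(3 + 1) + 3^3 (base 3). Lift 4: 1280. −1: 1279.

1279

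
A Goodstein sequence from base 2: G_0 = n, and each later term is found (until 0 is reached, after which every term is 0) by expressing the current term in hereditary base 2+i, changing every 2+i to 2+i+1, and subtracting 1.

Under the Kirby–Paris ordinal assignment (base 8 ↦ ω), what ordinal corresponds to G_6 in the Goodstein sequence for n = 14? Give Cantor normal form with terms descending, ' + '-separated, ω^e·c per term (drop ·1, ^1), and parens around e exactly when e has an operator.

ω^(ω + 1) + ω^5·5 + ω^4·5 + ω^3·5 + ω^2·5 + ω·5 + 3

G_0 = 14. HB_2(14) = 2^(2 + 1) + 2^2 + 2. Bump = 111. G_1 = 110.
G_1 = 110. HB_3(110) = 3^(3 + 1) + 3^3 + 2. Bump = 1282. G_2 = 1281.
G_2 = 1281. HB_4(1281) = 4^(4 + 1) + 4^4 + 1. Bump = 18751. G_3 = 18750.
G_3 = 18750. HB_5(18750) = 5^(5 + 1) + 5^5. Bump = 326592. G_4 = 326591.
G_4 = 326591. HB_6(326591) = 6^(6 + 1) + 5·6^5 + 5·6^4 + 5·6^3 + 5·6^2 + 5·6 + 5. Bump = 5862841. G_5 = 5862840.
G_5 = 5862840. HB_7(5862840) = 7^(7 + 1) + 5·7^5 + 5·7^4 + 5·7^3 + 5·7^2 + 5·7 + 4. Bump = 134404972. G_6 = 134404971.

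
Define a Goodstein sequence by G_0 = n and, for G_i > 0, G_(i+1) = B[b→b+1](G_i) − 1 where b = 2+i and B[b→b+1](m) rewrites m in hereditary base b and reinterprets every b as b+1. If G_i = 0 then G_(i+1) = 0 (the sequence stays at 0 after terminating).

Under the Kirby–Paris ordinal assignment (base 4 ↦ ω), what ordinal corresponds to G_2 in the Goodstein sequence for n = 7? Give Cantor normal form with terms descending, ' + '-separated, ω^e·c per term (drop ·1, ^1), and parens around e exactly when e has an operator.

ω^ω + 3

G_0=7  [base 2] 2^2 + 2 + 1  →[2↦3]→  3^3 + 3 + 1 = 31  −1 ⇒ G_1=30
G_1=30  [base 3] 3^3 + 3  →[3↦4]→  4^4 + 4 = 260  −1 ⇒ G_2=259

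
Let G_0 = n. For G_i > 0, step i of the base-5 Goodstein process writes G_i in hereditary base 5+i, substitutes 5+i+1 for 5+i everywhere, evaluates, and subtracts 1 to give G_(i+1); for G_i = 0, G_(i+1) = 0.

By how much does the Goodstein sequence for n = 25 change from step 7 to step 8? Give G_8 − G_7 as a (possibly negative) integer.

G_0=25  [base 5] 5^2  →[5↦6]→  6^2 = 36  −1 ⇒ G_1=35
G_1=35  [base 6] 5·6 + 5  →[6↦7]→  5·7 + 5 = 40  −1 ⇒ G_2=39
G_2=39  [base 7] 5·7 + 4  →[7↦8]→  5·8 + 4 = 44  −1 ⇒ G_3=43
G_3=43  [base 8] 5·8 + 3  →[8↦9]→  5·9 + 3 = 48  −1 ⇒ G_4=47
G_4=47  [base 9] 5·9 + 2  →[9↦10]→  5·10 + 2 = 52  −1 ⇒ G_5=51
G_5=51  [base 10] 5·10 + 1  →[10↦11]→  5·11 + 1 = 56  −1 ⇒ G_6=55
G_6=55  [base 11] 5·11  →[11↦12]→  5·12 = 60  −1 ⇒ G_7=59
G_7=59  [base 12] 4·12 + 11  →[12↦13]→  4·13 + 11 = 63  −1 ⇒ G_8=62

3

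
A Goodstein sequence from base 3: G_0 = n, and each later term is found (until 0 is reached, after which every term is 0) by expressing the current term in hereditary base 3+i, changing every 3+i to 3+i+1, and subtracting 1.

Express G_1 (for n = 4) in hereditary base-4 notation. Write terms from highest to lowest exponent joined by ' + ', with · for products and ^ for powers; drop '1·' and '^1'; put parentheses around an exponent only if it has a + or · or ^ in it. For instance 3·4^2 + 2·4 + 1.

G_0=4  [base 3] 3 + 1  →[3↦4]→  4 + 1 = 5  −1 ⇒ G_1=4
G_1=4  [base 4] 4  →[4↦5]→  5 = 5  −1 ⇒ G_2=4

4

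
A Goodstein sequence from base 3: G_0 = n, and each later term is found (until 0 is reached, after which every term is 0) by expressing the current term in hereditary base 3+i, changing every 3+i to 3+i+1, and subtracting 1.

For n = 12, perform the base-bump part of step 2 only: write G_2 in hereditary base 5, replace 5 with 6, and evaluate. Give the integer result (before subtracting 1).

38

12 —HB3→ 3^2 + 3 —bump→ 4^2 + 4 = 20 —(−1)→ 19
19 —HB4→ 4^2 + 3 —bump→ 5^2 + 3 = 28 —(−1)→ 27
27 —HB5→ 5^2 + 2 —bump→ 6^2 + 2 = 38 —(−1)→ 37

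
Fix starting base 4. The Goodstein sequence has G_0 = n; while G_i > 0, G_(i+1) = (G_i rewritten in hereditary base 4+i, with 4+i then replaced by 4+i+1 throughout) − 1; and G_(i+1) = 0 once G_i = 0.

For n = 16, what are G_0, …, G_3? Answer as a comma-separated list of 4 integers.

16, 24, 27, 30

(0) 16|_4 = 4^2 ↦ 5^2|_5 = 25 ⇒ 24
(1) 24|_5 = 4·5 + 4 ↦ 4·6 + 4|_6 = 28 ⇒ 27
(2) 27|_6 = 4·6 + 3 ↦ 4·7 + 3|_7 = 31 ⇒ 30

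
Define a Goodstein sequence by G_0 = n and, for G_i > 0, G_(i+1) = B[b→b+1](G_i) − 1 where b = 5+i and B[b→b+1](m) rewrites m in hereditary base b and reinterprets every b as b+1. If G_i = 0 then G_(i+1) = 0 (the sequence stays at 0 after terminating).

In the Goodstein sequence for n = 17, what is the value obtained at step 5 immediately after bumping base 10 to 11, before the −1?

17 —HB5→ 3·5 + 2 —bump→ 3·6 + 2 = 20 —(−1)→ 19
19 —HB6→ 3·6 + 1 —bump→ 3·7 + 1 = 22 —(−1)→ 21
21 —HB7→ 3·7 —bump→ 3·8 = 24 —(−1)→ 23
23 —HB8→ 2·8 + 7 —bump→ 2·9 + 7 = 25 —(−1)→ 24
24 —HB9→ 2·9 + 6 —bump→ 2·10 + 6 = 26 —(−1)→ 25
25 —HB10→ 2·10 + 5 —bump→ 2·11 + 5 = 27 —(−1)→ 26

27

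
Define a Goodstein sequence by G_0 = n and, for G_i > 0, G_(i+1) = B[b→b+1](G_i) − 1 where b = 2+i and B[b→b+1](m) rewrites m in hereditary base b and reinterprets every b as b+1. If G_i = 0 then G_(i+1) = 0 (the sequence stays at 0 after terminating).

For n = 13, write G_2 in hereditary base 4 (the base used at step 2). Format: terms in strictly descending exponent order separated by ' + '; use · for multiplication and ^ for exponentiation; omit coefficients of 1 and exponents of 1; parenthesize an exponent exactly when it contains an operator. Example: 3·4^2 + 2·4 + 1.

[0] 13 ≡ 2^(2 + 1) + 2^2 + 1 (base 2). Lift 3: 109. −1: 108.
[1] 108 ≡ 3^(3 + 1) + 3^3 (base 3). Lift 4: 1280. −1: 1279.
[2] 1279 ≡ 4^(4 + 1) + 3·4^3 + 3·4^2 + 3·4 + 3 (base 4). Lift 5: 16093. −1: 16092.

4^(4 + 1) + 3·4^3 + 3·4^2 + 3·4 + 3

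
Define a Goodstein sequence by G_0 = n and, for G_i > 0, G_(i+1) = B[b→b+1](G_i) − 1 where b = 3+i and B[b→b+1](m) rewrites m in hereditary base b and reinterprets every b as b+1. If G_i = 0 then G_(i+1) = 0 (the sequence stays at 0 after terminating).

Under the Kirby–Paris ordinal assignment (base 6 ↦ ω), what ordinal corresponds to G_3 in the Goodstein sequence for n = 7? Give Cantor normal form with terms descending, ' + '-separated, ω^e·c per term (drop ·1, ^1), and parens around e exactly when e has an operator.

i=0: 7 = 2·3 + 1 (b=3); 3→4: 2·4 + 1 = 9; 9−1 = 8
i=1: 8 = 2·4 (b=4); 4→5: 2·5 = 10; 10−1 = 9
i=2: 9 = 5 + 4 (b=5); 5→6: 6 + 4 = 10; 10−1 = 9

ω + 3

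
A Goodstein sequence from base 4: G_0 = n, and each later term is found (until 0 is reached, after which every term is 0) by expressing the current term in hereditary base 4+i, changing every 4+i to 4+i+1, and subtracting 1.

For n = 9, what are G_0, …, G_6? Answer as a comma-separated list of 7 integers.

G_0=9  [base 4] 2·4 + 1  →[4↦5]→  2·5 + 1 = 11  −1 ⇒ G_1=10
G_1=10  [base 5] 2·5  →[5↦6]→  2·6 = 12  −1 ⇒ G_2=11
G_2=11  [base 6] 6 + 5  →[6↦7]→  7 + 5 = 12  −1 ⇒ G_3=11
G_3=11  [base 7] 7 + 4  →[7↦8]→  8 + 4 = 12  −1 ⇒ G_4=11
G_4=11  [base 8] 8 + 3  →[8↦9]→  9 + 3 = 12  −1 ⇒ G_5=11
G_5=11  [base 9] 9 + 2  →[9↦10]→  10 + 2 = 12  −1 ⇒ G_6=11

9, 10, 11, 11, 11, 11, 11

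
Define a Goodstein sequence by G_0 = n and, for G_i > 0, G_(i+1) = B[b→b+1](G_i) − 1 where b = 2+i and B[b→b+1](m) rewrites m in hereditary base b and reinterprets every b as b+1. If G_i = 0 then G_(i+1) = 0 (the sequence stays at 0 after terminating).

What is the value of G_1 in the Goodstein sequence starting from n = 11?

base 2: 11 = 2^(2 + 1) + 2 + 1; at 3: 3^(3 + 1) + 3 + 1 = 85; next = 84
base 3: 84 = 3^(3 + 1) + 3; at 4: 4^(4 + 1) + 4 = 1028; next = 1027

84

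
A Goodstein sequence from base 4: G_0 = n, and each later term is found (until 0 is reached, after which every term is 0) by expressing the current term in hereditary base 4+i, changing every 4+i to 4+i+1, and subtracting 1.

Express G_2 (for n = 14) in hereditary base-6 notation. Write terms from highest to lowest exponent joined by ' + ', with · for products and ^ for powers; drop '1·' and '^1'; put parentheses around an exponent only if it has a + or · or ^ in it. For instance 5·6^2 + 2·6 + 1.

3·6

i=0: 14 = 3·4 + 2 (b=4); 4→5: 3·5 + 2 = 17; 17−1 = 16
i=1: 16 = 3·5 + 1 (b=5); 5→6: 3·6 + 1 = 19; 19−1 = 18
i=2: 18 = 3·6 (b=6); 6→7: 3·7 = 21; 21−1 = 20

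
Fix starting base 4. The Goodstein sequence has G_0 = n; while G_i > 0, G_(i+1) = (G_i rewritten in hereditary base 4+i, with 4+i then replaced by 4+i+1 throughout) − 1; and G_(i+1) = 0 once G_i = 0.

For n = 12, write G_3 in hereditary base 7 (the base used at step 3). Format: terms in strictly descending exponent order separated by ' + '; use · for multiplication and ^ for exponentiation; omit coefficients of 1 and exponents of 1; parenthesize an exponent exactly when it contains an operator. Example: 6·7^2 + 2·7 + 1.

2·7 + 2

step 0: 12 = 3·4; sub 5 for 4: 3·5; = 15; G_1 = 15−1 = 14
step 1: 14 = 2·5 + 4; sub 6 for 5: 2·6 + 4; = 16; G_2 = 16−1 = 15
step 2: 15 = 2·6 + 3; sub 7 for 6: 2·7 + 3; = 17; G_3 = 17−1 = 16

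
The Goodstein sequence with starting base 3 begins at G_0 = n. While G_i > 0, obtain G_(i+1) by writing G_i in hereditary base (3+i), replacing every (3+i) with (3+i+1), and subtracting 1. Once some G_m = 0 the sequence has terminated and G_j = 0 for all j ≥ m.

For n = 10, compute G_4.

30

G_0 = 10. HB_3(10) = 3^2 + 1. Bump = 17. G_1 = 16.
G_1 = 16. HB_4(16) = 4^2. Bump = 25. G_2 = 24.
G_2 = 24. HB_5(24) = 4·5 + 4. Bump = 28. G_3 = 27.
G_3 = 27. HB_6(27) = 4·6 + 3. Bump = 31. G_4 = 30.
G_4 = 30. HB_7(30) = 4·7 + 2. Bump = 34. G_5 = 33.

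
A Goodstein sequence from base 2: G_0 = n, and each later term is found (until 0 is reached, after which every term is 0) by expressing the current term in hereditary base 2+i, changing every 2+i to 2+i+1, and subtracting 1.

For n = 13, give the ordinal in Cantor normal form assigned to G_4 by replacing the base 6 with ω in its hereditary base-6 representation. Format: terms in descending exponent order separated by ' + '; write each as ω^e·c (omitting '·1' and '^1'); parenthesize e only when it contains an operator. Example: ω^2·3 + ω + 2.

G_0=13  [base 2] 2^(2 + 1) + 2^2 + 1  →[2↦3]→  3^(3 + 1) + 3^3 + 1 = 109  −1 ⇒ G_1=108
G_1=108  [base 3] 3^(3 + 1) + 3^3  →[3↦4]→  4^(4 + 1) + 4^4 = 1280  −1 ⇒ G_2=1279
G_2=1279  [base 4] 4^(4 + 1) + 3·4^3 + 3·4^2 + 3·4 + 3  →[4↦5]→  5^(5 + 1) + 3·5^3 + 3·5^2 + 3·5 + 3 = 16093  −1 ⇒ G_3=16092
G_3=16092  [base 5] 5^(5 + 1) + 3·5^3 + 3·5^2 + 3·5 + 2  →[5↦6]→  6^(6 + 1) + 3·6^3 + 3·6^2 + 3·6 + 2 = 280712  −1 ⇒ G_4=280711
G_4=280711  [base 6] 6^(6 + 1) + 3·6^3 + 3·6^2 + 3·6 + 1  →[6↦7]→  7^(7 + 1) + 3·7^3 + 3·7^2 + 3·7 + 1 = 5765999  −1 ⇒ G_5=5765998

ω^(ω + 1) + ω^3·3 + ω^2·3 + ω·3 + 1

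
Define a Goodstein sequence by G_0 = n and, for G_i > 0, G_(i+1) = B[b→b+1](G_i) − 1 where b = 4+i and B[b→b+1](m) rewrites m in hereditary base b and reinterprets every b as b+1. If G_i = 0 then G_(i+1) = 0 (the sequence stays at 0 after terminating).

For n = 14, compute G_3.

base 4: 14 = 3·4 + 2; at 5: 3·5 + 2 = 17; next = 16
base 5: 16 = 3·5 + 1; at 6: 3·6 + 1 = 19; next = 18
base 6: 18 = 3·6; at 7: 3·7 = 21; next = 20

20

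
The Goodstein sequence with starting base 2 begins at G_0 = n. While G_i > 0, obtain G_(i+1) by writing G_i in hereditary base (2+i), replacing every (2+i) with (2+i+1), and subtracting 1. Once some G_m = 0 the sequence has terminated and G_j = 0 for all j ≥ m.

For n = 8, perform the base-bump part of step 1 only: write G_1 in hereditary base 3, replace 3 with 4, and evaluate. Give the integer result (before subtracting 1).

554

base 2: 8 = 2^(2 + 1); at 3: 3^(3 + 1) = 81; next = 80
base 3: 80 = 2·3^3 + 2·3^2 + 2·3 + 2; at 4: 2·4^4 + 2·4^2 + 2·4 + 2 = 554; next = 553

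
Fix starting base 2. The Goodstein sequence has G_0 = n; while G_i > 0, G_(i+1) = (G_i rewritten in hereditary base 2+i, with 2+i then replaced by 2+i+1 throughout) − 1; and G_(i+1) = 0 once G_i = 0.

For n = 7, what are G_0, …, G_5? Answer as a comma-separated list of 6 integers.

7, 30, 259, 3127, 46657, 823543

i=0: 7 = 2^2 + 2 + 1 (b=2); 2→3: 3^3 + 3 + 1 = 31; 31−1 = 30
i=1: 30 = 3^3 + 3 (b=3); 3→4: 4^4 + 4 = 260; 260−1 = 259
i=2: 259 = 4^4 + 3 (b=4); 4→5: 5^5 + 3 = 3128; 3128−1 = 3127
i=3: 3127 = 5^5 + 2 (b=5); 5→6: 6^6 + 2 = 46658; 46658−1 = 46657
i=4: 46657 = 6^6 + 1 (b=6); 6→7: 7^7 + 1 = 823544; 823544−1 = 823543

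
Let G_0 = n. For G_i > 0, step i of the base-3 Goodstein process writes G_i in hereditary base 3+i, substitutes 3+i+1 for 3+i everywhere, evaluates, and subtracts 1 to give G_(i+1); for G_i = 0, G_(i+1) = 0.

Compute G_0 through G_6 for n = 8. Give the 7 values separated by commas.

G_0 = 8. HB_3(8) = 2·3 + 2. Bump = 10. G_1 = 9.
G_1 = 9. HB_4(9) = 2·4 + 1. Bump = 11. G_2 = 10.
G_2 = 10. HB_5(10) = 2·5. Bump = 12. G_3 = 11.
G_3 = 11. HB_6(11) = 6 + 5. Bump = 12. G_4 = 11.
G_4 = 11. HB_7(11) = 7 + 4. Bump = 12. G_5 = 11.
G_5 = 11. HB_8(11) = 8 + 3. Bump = 12. G_6 = 11.

8, 9, 10, 11, 11, 11, 11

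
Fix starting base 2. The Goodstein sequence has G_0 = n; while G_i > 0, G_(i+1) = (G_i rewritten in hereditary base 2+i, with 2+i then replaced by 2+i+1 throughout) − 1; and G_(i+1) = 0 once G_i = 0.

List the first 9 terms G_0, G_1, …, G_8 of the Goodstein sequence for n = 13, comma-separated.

step 0: 13 = 2^(2 + 1) + 2^2 + 1; sub 3 for 2: 3^(3 + 1) + 3^3 + 1; = 109; G_1 = 109−1 = 108
step 1: 108 = 3^(3 + 1) + 3^3; sub 4 for 3: 4^(4 + 1) + 4^4; = 1280; G_2 = 1280−1 = 1279
step 2: 1279 = 4^(4 + 1) + 3·4^3 + 3·4^2 + 3·4 + 3; sub 5 for 4: 5^(5 + 1) + 3·5^3 + 3·5^2 + 3·5 + 3; = 16093; G_3 = 16093−1 = 16092
step 3: 16092 = 5^(5 + 1) + 3·5^3 + 3·5^2 + 3·5 + 2; sub 6 for 5: 6^(6 + 1) + 3·6^3 + 3·6^2 + 3·6 + 2; = 280712; G_4 = 280712−1 = 280711
step 4: 280711 = 6^(6 + 1) + 3·6^3 + 3·6^2 + 3·6 + 1; sub 7 for 6: 7^(7 + 1) + 3·7^3 + 3·7^2 + 3·7 + 1; = 5765999; G_5 = 5765999−1 = 5765998
step 5: 5765998 = 7^(7 + 1) + 3·7^3 + 3·7^2 + 3·7; sub 8 for 7: 8^(8 + 1) + 3·8^3 + 3·8^2 + 3·8; = 134219480; G_6 = 134219480−1 = 134219479
step 6: 134219479 = 8^(8 + 1) + 3·8^3 + 3·8^2 + 2·8 + 7; sub 9 for 8: 9^(9 + 1) + 3·9^3 + 3·9^2 + 2·9 + 7; = 3486786856; G_7 = 3486786856−1 = 3486786855
step 7: 3486786855 = 9^(9 + 1) + 3·9^3 + 3·9^2 + 2·9 + 6; sub 10 for 9: 10^(10 + 1) + 3·10^3 + 3·10^2 + 2·10 + 6; = 100000003326; G_8 = 100000003326−1 = 100000003325

13, 108, 1279, 16092, 280711, 5765998, 134219479, 3486786855, 100000003325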